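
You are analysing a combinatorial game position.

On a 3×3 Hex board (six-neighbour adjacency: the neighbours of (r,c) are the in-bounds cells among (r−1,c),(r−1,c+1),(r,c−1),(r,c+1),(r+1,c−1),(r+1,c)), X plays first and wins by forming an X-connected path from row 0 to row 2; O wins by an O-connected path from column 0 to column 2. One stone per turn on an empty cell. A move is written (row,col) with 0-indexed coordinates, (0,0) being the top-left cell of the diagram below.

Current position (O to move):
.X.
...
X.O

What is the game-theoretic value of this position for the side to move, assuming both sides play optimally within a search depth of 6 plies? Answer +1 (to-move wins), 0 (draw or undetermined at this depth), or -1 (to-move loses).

value(.X./.../X.O, O) = -1

ply 1, O at .X./.../X.O | (0,0)=-1→OX./.../X.O*; (0,2)=-1→.XO/.../X.O; (1,0)=-1→.X./O../X.O; (1,1)=-1→.X./.O./X.O; (1,2)=-1→.X./..O/X.O; (2,1)=-1→.X./.../XOO
ply 2, X at OX./.../X.O | (0,2)=+1→OXX/.../X.O*; (1,0)=+1→OX./X../X.O; (1,1)=+1→OX./.X./X.O; (1,2)=+1→OX./..X/X.O; (2,1)=+1→OX./.../XXO
ply 3, O at OXX/.../X.O | (1,0)=-1→OXX/O../X.O*; (1,1)=-1→OXX/.O./X.O; (1,2)=-1→OXX/..O/X.O; (2,1)=-1→OXX/.../XOO
ply 4, X at OXX/O../X.O | (1,1)=+1→OXX/OX./X.O*; (1,2)=+1→OXX/O.X/X.O; (2,1)=+1→OXX/O../XXO
ply 5: OXX/OX./X.O is terminal -1 (O); from .X./.../X.O depth 6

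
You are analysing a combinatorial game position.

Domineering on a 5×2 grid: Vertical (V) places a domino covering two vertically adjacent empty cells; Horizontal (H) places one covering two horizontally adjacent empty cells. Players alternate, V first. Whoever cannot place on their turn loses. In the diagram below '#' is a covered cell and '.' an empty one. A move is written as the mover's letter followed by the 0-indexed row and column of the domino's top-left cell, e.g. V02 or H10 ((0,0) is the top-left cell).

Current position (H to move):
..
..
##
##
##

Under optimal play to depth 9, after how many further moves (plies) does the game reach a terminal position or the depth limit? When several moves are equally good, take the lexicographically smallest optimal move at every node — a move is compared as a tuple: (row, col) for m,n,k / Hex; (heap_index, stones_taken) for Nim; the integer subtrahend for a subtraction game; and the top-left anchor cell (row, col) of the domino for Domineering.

p1 H@[../../##/##/##]: H00[##/../##/##/##]+1* H10[../##/##/##/##]+1
p2 V@[##/../##/##/##] terminal -1; root [../../##/##/##] d9

PV length from [../../##/##/##]: 1 ply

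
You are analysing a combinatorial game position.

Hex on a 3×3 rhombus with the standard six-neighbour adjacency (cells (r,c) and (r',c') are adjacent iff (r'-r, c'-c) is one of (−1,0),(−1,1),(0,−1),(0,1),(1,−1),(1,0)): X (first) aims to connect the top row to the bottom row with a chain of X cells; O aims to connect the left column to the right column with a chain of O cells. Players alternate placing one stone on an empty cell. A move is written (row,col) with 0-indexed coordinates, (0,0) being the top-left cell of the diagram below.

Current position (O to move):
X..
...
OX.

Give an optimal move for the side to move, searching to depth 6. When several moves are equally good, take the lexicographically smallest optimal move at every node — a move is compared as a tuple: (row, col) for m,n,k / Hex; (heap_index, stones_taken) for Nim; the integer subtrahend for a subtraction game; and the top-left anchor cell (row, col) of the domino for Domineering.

p1 O@[X../.../OX.]: (0,1)[XO./.../OX.]-1 (0,2)[X.O/.../OX.]-1 (1,0)[X../O../OX.]-1 (1,1)[X../.O./OX.]+1* (1,2)[X../..O/OX.]-1 (2,2)[X../.../OXO]-1
p2 X@[X../.O./OX.]: (0,1)[XX./.O./OX.]-1* (0,2)[X.X/.O./OX.]-1 (1,0)[X../XO./OX.]-1 (1,2)[X../.OX/OX.]-1 (2,2)[X../.O./OXX]-1
p3 O@[XX./.O./OX.]: (0,2)[XXO/.O./OX.]+1* (1,0)[XX./OO./OX.]+1 (1,2)[XX./.OO/OX.]+1 (2,2)[XX./.O./OXO]+1
p4 X@[XXO/.O./OX.] terminal -1; root [X../.../OX.] d6

O's best at [X../.../OX.]: (1,1)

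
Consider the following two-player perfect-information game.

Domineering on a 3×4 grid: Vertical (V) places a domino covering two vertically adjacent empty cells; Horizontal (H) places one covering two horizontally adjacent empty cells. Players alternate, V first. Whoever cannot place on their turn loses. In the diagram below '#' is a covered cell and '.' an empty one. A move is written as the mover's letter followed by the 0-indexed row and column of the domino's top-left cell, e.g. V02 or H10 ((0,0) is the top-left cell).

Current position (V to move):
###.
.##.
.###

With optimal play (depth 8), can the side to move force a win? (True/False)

V winning at [###./.##./.###]: True

p1 V@[###./.##./.###]: V03[####/.###/.###]+1* V10[###./###./####]+1
p2 H@[####/.###/.###] terminal -1; root [###./.##./.###] d8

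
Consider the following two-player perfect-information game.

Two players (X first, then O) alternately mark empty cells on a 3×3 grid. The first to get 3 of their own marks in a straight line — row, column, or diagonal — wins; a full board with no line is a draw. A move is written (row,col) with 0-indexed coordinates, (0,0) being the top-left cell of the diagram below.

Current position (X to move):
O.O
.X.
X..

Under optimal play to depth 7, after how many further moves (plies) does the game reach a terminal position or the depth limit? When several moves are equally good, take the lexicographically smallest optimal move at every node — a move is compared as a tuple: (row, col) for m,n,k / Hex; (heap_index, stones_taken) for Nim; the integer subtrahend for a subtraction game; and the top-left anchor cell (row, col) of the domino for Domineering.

p1 X@[O.O/.X./X..]: (0,1)[OXO/.X./X..]+0* (1,0)[O.O/XX./X..]-1 (1,2)[O.O/.XX/X..]-1 (2,1)[O.O/.X./XX.]-1 (2,2)[O.O/.X./X.X]-1
p2 O@[OXO/.X./X..]: (1,0)[OXO/OX./X..]-1 (1,2)[OXO/.XO/X..]-1 (2,1)[OXO/.X./XO.]+0* (2,2)[OXO/.X./X.O]-1
p3 X@[OXO/.X./XO.]: (1,0)[OXO/XX./XO.]+0* (1,2)[OXO/.XX/XO.]+0 (2,2)[OXO/.X./XOX]+0
p4 O@[OXO/XX./XO.]: (1,2)[OXO/XXO/XO.]+0* (2,2)[OXO/XX./XOO]-1
p5 X@[OXO/XXO/XO.]: (2,2)[OXO/XXO/XOX]+0*
p6 O@[OXO/XXO/XOX] terminal +0; root [O.O/.X./X..] d7

PV length from [O.O/.X./X..]: 5 plies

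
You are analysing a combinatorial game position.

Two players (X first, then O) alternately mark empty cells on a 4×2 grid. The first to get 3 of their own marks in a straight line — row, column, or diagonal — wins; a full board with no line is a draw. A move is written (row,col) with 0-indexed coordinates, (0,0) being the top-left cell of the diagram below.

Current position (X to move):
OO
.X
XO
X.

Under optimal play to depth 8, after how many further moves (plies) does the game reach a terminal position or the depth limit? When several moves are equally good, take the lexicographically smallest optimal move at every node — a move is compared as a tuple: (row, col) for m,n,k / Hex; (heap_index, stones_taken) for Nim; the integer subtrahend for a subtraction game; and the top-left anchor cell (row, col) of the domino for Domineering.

[OO/.X/XO/X.] X move#1: (1,0):+1/OO/XX/XO/X.*, (3,1):+0/OO/.X/XO/XX
[OO/XX/XO/X.] end (terminal -1, O#2); searched OO/.X/XO/X. to 8

PV length from [OO/.X/XO/X.]: 1 ply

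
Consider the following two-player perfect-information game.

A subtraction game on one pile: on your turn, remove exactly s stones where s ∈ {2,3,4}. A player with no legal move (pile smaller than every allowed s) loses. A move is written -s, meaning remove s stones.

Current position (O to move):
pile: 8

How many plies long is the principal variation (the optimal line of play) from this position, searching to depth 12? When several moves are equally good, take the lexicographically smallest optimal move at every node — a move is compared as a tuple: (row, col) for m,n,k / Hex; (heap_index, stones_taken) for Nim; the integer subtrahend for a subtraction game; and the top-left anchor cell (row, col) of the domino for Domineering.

PV length from [8]: 3 plies

p1 O@[8]: -2[6]+1* -3[5]-1 -4[4]-1
p2 X@[6]: -2[4]-1* -3[3]-1 -4[2]-1
p3 O@[4]: -2[2]-1 -3[1]+1* -4[0]+1
p4 X@[1] terminal -1; root [8] d12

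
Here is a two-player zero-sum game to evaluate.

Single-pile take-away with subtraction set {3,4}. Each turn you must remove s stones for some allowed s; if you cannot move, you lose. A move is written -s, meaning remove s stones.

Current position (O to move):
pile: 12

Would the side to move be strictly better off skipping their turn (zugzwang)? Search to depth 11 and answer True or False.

zugzwang(12, O) = False

p1 O@[12]: -3[9]+1* -4[8]+1
p2 X@[9]: -3[6]-1* -4[5]-1
p3 O@[6]: -3[3]-1 -4[2]+1*
p4 X@[2] terminal -1; root [12] d11
pass branch (X moves first from the same position):
  | p1 X@[12]: -3[9]+1* -4[8]+1
  | p2 O@[9]: -3[6]-1* -4[5]-1
  | p3 X@[6]: -3[3]-1 -4[2]+1*
  | p4 O@[2] terminal -1; root [12] d11
O moving scores +1; O passing scores -1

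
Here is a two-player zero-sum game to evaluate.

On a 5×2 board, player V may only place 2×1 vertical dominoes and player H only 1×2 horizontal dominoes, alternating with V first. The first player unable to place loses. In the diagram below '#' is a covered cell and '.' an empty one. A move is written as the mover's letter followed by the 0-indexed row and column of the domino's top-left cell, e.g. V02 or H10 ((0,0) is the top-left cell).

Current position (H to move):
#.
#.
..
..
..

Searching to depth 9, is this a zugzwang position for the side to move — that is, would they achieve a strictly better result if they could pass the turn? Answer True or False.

ply 1, H at #./#./../../.. | H20=-1→#./#./##/../..; H30=+1→#./#./../##/..*; H40=-1→#./#./../../##
ply 2, V at #./#./../##/.. | V01=-1→##/##/../##/..*; V11=-1→#./##/.#/##/..
ply 3, H at ##/##/../##/.. | H20=+1→##/##/##/##/..*; H40=+1→##/##/../##/##
ply 4: ##/##/##/##/.. is terminal -1 (V); from #./#./../../.. depth 9
suppose H passes — search the same position with V to move:
pass> ply 1, V at #./#./../../.. | V01=-1→##/##/../../..; V11=-1→#./##/.#/../..; V20=+1→#./#./#./#./..*; V21=+1→#./#./.#/.#/..; V30=+1→#./#./../#./#.; V31=+1→#./#./../.#/.#
pass> ply 2, H at #./#./#./#./.. | H40=-1→#./#./#./#./##*
pass> ply 3, V at #./#./#./#./## | V01=+1→##/##/#./#./##*; V11=+1→#./##/##/#./##; V21=+1→#./#./##/##/##
pass> ply 4: ##/##/#./#./## is terminal -1 (H); from #./#./../../.. depth 9
for H: play +1, pass -1

zugzwang(#./#./../../.., H) = False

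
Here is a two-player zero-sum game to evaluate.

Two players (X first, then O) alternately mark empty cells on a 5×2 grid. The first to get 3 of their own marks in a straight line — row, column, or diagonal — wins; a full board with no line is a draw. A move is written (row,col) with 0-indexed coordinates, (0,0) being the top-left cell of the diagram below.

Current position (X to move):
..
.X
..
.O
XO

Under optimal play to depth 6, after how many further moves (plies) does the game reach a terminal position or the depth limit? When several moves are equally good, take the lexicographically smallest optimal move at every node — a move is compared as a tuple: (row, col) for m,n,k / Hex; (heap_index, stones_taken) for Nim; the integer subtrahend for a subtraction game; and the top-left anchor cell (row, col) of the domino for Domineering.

PV length from [../.X/../.O/XO]: 6 plies

p1 X@[../.X/../.O/XO]: (0,0)[X./.X/../.O/XO]-1 (0,1)[.X/.X/../.O/XO]-1 (1,0)[../XX/../.O/XO]-1 (2,0)[../.X/X./.O/XO]-1 (2,1)[../.X/.X/.O/XO]+0* (3,0)[../.X/../XO/XO]-1
p2 O@[../.X/.X/.O/XO]: (0,0)[O./.X/.X/.O/XO]-1 (0,1)[.O/.X/.X/.O/XO]+0* (1,0)[../OX/.X/.O/XO]-1 (2,0)[../.X/OX/.O/XO]-1 (3,0)[../.X/.X/OO/XO]-1
p3 X@[.O/.X/.X/.O/XO]: (0,0)[XO/.X/.X/.O/XO]+0* (1,0)[.O/XX/.X/.O/XO]+0 (2,0)[.O/.X/XX/.O/XO]+0 (3,0)[.O/.X/.X/XO/XO]+0
p4 O@[XO/.X/.X/.O/XO]: (1,0)[XO/OX/.X/.O/XO]+0* (2,0)[XO/.X/OX/.O/XO]+0 (3,0)[XO/.X/.X/OO/XO]+0
p5 X@[XO/OX/.X/.O/XO]: (2,0)[XO/OX/XX/.O/XO]+0* (3,0)[XO/OX/.X/XO/XO]+0
p6 O@[XO/OX/XX/.O/XO]: (3,0)[XO/OX/XX/OO/XO]+0*
p7 X@[XO/OX/XX/OO/XO] terminal +0; root [../.X/../.O/XO] d6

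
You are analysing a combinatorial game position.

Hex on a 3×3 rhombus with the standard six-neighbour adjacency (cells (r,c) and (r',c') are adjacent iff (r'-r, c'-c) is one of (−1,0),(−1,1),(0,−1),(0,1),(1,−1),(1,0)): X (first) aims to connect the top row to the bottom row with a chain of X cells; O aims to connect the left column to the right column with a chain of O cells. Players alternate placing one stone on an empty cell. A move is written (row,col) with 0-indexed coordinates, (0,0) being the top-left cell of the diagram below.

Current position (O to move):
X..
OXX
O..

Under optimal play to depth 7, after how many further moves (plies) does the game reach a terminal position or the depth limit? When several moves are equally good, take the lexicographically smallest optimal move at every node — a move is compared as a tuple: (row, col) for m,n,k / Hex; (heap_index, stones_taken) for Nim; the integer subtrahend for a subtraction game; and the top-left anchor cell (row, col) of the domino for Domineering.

PV length from [X../OXX/O..]: 4 plies

ply 1, O at X../OXX/O.. | (0,1)=-1→XO./OXX/O..*; (0,2)=-1→X.O/OXX/O..; (2,1)=-1→X../OXX/OO.; (2,2)=-1→X../OXX/O.O
ply 2, X at XO./OXX/O.. | (0,2)=+1→XOX/OXX/O..*; (2,1)=-1→XO./OXX/OX.; (2,2)=-1→XO./OXX/O.X
ply 3, O at XOX/OXX/O.. | (2,1)=-1→XOX/OXX/OO.*; (2,2)=-1→XOX/OXX/O.O
ply 4, X at XOX/OXX/OO. | (2,2)=+1→XOX/OXX/OOX*
ply 5: XOX/OXX/OOX is terminal -1 (O); from X../OXX/O.. depth 7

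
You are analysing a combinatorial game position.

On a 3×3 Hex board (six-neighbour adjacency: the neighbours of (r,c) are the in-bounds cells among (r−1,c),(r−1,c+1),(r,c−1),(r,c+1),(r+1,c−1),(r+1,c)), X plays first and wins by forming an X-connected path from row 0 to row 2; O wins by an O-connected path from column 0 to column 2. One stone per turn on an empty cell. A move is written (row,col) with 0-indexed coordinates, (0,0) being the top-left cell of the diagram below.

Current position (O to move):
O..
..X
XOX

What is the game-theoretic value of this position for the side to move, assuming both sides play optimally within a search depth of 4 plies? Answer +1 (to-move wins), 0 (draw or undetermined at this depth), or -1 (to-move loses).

[O../..X/XOX] O move#1: (0,1):-1/OO./..X/XOX*, (0,2):-1/O.O/..X/XOX, (1,0):-1/O../O.X/XOX, (1,1):-1/O../.OX/XOX
[OO./..X/XOX] X move#2: (0,2):+1/OOX/..X/XOX*, (1,0):-1/OO./X.X/XOX, (1,1):-1/OO./.XX/XOX
[OOX/..X/XOX] end (terminal -1, O#3); searched O../..X/XOX to 4

value(O../..X/XOX, O) = -1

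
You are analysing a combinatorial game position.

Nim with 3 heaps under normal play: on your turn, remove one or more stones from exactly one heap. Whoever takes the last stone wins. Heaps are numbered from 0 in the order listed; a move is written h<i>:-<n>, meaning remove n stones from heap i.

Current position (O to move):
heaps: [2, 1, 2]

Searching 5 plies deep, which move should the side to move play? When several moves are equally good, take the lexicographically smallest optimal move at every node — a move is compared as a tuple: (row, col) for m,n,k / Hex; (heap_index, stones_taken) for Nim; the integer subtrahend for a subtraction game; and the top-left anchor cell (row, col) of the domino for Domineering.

ply 1, O at (2,1,2) | h0:-1=-1→(1,1,2); h0:-2=-1→(0,1,2); h1:-1=+1→(2,0,2)*; h2:-1=-1→(2,1,1); h2:-2=-1→(2,1,0)
ply 2, X at (2,0,2) | h0:-1=-1→(1,0,2)*; h0:-2=-1→(0,0,2); h2:-1=-1→(2,0,1); h2:-2=-1→(2,0,0)
ply 3, O at (1,0,2) | h0:-1=-1→(0,0,2); h2:-1=+1→(1,0,1)*; h2:-2=-1→(1,0,0)
ply 4, X at (1,0,1) | h0:-1=-1→(0,0,1)*; h2:-1=-1→(1,0,0)
ply 5, O at (0,0,1) | h2:-1=+1→(0,0,0)*
ply 6: (0,0,0) is terminal -1 (X); from (2,1,2) depth 5

O's best at [(2,1,2)]: h1:-1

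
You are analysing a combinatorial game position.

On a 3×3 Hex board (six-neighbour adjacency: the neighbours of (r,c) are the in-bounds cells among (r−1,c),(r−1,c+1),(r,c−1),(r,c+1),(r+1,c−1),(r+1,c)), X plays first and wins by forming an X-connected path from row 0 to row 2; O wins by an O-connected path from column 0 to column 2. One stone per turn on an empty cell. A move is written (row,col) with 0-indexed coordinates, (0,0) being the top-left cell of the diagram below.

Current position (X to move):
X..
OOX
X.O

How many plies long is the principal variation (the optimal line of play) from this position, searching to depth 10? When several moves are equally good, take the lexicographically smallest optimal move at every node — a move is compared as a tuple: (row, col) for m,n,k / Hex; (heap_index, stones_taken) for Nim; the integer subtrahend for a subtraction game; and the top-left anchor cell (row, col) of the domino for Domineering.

ply 1, X at X../OOX/X.O | (0,1)=-1→XX./OOX/X.O*; (0,2)=-1→X.X/OOX/X.O; (2,1)=-1→X../OOX/XXO
ply 2, O at XX./OOX/X.O | (0,2)=+1→XXO/OOX/X.O*; (2,1)=+1→XX./OOX/XOO
ply 3: XXO/OOX/X.O is terminal -1 (X); from X../OOX/X.O depth 10

PV length from [X../OOX/X.O]: 2 plies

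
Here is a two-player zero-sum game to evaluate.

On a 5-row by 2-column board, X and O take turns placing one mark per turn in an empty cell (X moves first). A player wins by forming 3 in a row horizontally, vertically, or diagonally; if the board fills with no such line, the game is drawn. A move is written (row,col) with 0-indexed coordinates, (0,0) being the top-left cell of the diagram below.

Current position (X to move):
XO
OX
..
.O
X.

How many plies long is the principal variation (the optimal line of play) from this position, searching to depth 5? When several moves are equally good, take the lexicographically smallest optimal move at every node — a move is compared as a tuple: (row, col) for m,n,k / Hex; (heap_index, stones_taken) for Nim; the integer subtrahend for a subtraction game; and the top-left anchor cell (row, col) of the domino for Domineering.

PV length from [XO/OX/../.O/X.]: 4 plies

ply 1, X at XO/OX/../.O/X. | (2,0)=+0→XO/OX/X./.O/X.*; (2,1)=+0→XO/OX/.X/.O/X.; (3,0)=+0→XO/OX/../XO/X.; (4,1)=+0→XO/OX/../.O/XX
ply 2, O at XO/OX/X./.O/X. | (2,1)=-1→XO/OX/XO/.O/X.; (3,0)=+0→XO/OX/X./OO/X.*; (4,1)=-1→XO/OX/X./.O/XO
ply 3, X at XO/OX/X./OO/X. | (2,1)=+0→XO/OX/XX/OO/X.*; (4,1)=+0→XO/OX/X./OO/XX
ply 4, O at XO/OX/XX/OO/X. | (4,1)=+0→XO/OX/XX/OO/XO*
ply 5: XO/OX/XX/OO/XO is terminal +0 (X); from XO/OX/../.O/X. depth 5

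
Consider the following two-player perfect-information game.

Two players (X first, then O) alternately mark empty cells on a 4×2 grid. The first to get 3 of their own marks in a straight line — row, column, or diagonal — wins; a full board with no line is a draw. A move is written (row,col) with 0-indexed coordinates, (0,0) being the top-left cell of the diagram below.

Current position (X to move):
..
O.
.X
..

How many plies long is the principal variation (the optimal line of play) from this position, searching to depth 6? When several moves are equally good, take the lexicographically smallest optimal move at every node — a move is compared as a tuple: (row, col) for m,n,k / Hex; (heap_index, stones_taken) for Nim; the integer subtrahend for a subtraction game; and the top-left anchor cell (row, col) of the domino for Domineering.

[../O./.X/..] X move#1: (0,0):+0/X./O./.X/.., (0,1):+0/.X/O./.X/.., (1,1):+1/../OX/.X/..*, (2,0):+0/../O./XX/.., (3,0):+0/../O./.X/X., (3,1):+0/../O./.X/.X
[../OX/.X/..] O move#2: (0,0):-1/O./OX/.X/..*, (0,1):-1/.O/OX/.X/.., (2,0):-1/../OX/OX/.., (3,0):-1/../OX/.X/O., (3,1):-1/../OX/.X/.O
[O./OX/.X/..] X move#3: (0,1):+1/OX/OX/.X/..*, (2,0):+1/O./OX/XX/.., (3,0):-1/O./OX/.X/X., (3,1):+1/O./OX/.X/.X
[OX/OX/.X/..] end (terminal -1, O#4); searched ../O./.X/.. to 6

PV length from [../O./.X/..]: 3 plies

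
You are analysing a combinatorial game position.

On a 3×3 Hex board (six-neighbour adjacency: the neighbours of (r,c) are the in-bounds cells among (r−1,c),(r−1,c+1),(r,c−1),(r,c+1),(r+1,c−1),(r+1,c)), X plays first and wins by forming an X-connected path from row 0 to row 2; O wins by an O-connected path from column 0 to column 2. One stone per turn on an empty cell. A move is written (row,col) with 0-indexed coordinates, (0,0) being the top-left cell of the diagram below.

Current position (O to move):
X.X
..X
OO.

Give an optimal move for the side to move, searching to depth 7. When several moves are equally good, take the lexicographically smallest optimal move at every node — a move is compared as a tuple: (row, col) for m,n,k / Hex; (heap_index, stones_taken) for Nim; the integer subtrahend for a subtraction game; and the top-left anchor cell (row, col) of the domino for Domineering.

O's best at [X.X/..X/OO.]: (2,2)

[X.X/..X/OO.] O move#1: (0,1):-1/XOX/..X/OO., (1,0):-1/X.X/O.X/OO., (1,1):-1/X.X/.OX/OO., (2,2):+1/X.X/..X/OOO*
[X.X/..X/OOO] end (terminal -1, X#2); searched X.X/..X/OO. to 7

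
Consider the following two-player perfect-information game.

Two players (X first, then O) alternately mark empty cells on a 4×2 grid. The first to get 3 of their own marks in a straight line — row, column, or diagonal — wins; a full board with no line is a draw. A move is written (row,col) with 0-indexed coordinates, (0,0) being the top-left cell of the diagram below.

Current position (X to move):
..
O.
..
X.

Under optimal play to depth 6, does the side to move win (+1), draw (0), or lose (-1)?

[../O./../X.] X move#1: (0,0):+0/X./O./../X.*, (0,1):+0/.X/O./../X., (1,1):+0/../OX/../X., (2,0):+0/../O./X./X., (2,1):+0/../O./.X/X., (3,1):+0/../O./../XX
[X./O./../X.] O move#2: (0,1):+0/XO/O./../X.*, (1,1):+0/X./OO/../X., (2,0):+0/X./O./O./X., (2,1):+0/X./O./.O/X., (3,1):+0/X./O./../XO
[XO/O./../X.] X move#3: (1,1):+0/XO/OX/../X.*, (2,0):+0/XO/O./X./X., (2,1):+0/XO/O./.X/X., (3,1):+0/XO/O./../XX
[XO/OX/../X.] O move#4: (2,0):+0/XO/OX/O./X.*, (2,1):+0/XO/OX/.O/X., (3,1):+0/XO/OX/../XO
[XO/OX/O./X.] X move#5: (2,1):+0/XO/OX/OX/X.*, (3,1):+0/XO/OX/O./XX
[XO/OX/OX/X.] O move#6: (3,1):+0/XO/OX/OX/XO*
[XO/OX/OX/XO] end (terminal +0, X#7); searched ../O./../X. to 6

value(../O./../X., X) = 0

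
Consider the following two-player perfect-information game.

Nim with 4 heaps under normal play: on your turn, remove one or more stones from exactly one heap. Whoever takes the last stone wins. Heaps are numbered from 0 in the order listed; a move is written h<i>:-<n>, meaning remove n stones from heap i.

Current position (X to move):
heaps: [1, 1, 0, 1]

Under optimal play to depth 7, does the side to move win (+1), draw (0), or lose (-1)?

ply 1, X at (1,1,0,1) | h0:-1=+1→(0,1,0,1)*; h1:-1=+1→(1,0,0,1); h3:-1=+1→(1,1,0,0)
ply 2, O at (0,1,0,1) | h1:-1=-1→(0,0,0,1)*; h3:-1=-1→(0,1,0,0)
ply 3, X at (0,0,0,1) | h3:-1=+1→(0,0,0,0)*
ply 4: (0,0,0,0) is terminal -1 (O); from (1,1,0,1) depth 7

value((1,1,0,1), X) = +1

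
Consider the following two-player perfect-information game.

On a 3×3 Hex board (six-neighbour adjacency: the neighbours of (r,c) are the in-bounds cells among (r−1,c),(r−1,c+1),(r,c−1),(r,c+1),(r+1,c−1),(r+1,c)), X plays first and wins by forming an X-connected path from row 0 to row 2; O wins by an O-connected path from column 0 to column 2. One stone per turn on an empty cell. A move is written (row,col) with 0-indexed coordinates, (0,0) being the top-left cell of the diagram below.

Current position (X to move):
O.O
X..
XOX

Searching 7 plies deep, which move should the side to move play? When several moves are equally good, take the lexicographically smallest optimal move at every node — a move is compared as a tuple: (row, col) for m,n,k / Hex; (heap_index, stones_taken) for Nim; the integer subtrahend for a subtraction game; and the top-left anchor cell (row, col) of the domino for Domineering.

X's best at [O.O/X../XOX]: (0,1)

p1 X@[O.O/X../XOX]: (0,1)[OXO/X../XOX]+1* (1,1)[O.O/XX./XOX]-1 (1,2)[O.O/X.X/XOX]-1
p2 O@[OXO/X../XOX] terminal -1; root [O.O/X../XOX] d7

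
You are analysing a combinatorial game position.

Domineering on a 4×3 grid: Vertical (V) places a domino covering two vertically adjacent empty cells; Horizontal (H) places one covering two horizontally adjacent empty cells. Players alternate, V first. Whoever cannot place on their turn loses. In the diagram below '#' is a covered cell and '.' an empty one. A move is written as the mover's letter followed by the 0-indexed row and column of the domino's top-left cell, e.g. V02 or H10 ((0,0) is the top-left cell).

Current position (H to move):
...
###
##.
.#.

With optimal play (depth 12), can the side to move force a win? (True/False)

H winning at [.../###/##./.#.]: False

ply 1, H at .../###/##./.#. | H00=-1→##./###/##./.#.*; H01=-1→.##/###/##./.#.
ply 2, V at ##./###/##./.#. | V22=+1→##./###/###/.##*
ply 3: ##./###/###/.## is terminal -1 (H); from .../###/##./.#. depth 12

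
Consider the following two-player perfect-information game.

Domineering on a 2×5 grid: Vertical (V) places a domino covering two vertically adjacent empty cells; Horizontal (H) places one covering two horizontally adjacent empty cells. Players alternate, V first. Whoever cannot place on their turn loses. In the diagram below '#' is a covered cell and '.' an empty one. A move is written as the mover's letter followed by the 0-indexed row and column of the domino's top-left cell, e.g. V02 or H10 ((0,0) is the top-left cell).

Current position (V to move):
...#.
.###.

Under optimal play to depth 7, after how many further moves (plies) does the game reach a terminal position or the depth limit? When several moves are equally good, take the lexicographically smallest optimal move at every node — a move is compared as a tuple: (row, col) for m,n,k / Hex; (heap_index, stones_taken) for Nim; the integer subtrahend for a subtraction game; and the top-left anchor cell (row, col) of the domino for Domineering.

PV length from [...#./.###.]: 3 plies

[...#./.###.] V move#1: V00:+1/#..#./####.*, V04:-1/...##/.####
[#..#./####.] H move#2: H01:-1/####./####.*
[####./####.] V move#3: V04:+1/#####/#####*
[#####/#####] end (terminal -1, H#4); searched ...#./.###. to 7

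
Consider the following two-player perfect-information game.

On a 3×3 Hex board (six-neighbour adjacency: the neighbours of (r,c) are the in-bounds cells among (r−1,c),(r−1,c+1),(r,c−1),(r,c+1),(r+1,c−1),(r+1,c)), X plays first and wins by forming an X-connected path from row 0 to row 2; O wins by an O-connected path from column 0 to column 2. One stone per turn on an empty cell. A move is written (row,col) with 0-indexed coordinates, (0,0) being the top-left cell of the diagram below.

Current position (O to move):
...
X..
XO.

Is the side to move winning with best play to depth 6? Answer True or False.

ply 1, O at .../X../XO. | (0,0)=-1→O../X../XO.*; (0,1)=-1→.O./X../XO.; (0,2)=-1→..O/X../XO.; (1,1)=-1→.../XO./XO.; (1,2)=-1→.../X.O/XO.; (2,2)=-1→.../X../XOO
ply 2, X at O../X../XO. | (0,1)=+1→OX./X../XO.*; (0,2)=+1→O.X/X../XO.; (1,1)=+1→O../XX./XO.; (1,2)=+1→O../X.X/XO.; (2,2)=+1→O../X../XOX
ply 3: OX./X../XO. is terminal -1 (O); from .../X../XO. depth 6

O winning at [.../X../XO.]: False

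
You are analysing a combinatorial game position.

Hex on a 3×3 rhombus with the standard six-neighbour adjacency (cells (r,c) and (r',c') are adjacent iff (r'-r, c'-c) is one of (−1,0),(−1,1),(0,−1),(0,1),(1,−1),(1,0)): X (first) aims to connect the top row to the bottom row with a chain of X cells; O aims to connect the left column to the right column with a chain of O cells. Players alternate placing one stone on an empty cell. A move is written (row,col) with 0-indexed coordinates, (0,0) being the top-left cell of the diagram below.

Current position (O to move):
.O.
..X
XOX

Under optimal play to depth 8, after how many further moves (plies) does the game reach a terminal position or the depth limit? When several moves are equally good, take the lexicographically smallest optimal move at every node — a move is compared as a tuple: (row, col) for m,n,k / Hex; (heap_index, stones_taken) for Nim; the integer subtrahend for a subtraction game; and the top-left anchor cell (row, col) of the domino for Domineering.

PV length from [.O./..X/XOX]: 3 plies

p1 O@[.O./..X/XOX]: (0,0)[OO./..X/XOX]-1 (0,2)[.OO/..X/XOX]+1* (1,0)[.O./O.X/XOX]-1 (1,1)[.O./.OX/XOX]-1
p2 X@[.OO/..X/XOX]: (0,0)[XOO/..X/XOX]-1* (1,0)[.OO/X.X/XOX]-1 (1,1)[.OO/.XX/XOX]-1
p3 O@[XOO/..X/XOX]: (1,0)[XOO/O.X/XOX]+1* (1,1)[XOO/.OX/XOX]-1
p4 X@[XOO/O.X/XOX] terminal -1; root [.O./..X/XOX] d8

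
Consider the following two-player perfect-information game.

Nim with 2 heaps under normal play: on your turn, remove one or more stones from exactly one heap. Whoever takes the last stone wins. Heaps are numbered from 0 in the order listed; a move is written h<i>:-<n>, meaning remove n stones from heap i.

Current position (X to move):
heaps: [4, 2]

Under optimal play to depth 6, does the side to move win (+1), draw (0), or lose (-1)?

value((4,2), X) = +1

p1 X@[(4,2)]: h0:-1[(3,2)]-1 h0:-2[(2,2)]+1* h0:-3[(1,2)]-1 h0:-4[(0,2)]-1 h1:-1[(4,1)]-1 h1:-2[(4,0)]-1
p2 O@[(2,2)]: h0:-1[(1,2)]-1* h0:-2[(0,2)]-1 h1:-1[(2,1)]-1 h1:-2[(2,0)]-1
p3 X@[(1,2)]: h0:-1[(0,2)]-1 h1:-1[(1,1)]+1* h1:-2[(1,0)]-1
p4 O@[(1,1)]: h0:-1[(0,1)]-1* h1:-1[(1,0)]-1
p5 X@[(0,1)]: h1:-1[(0,0)]+1*
p6 O@[(0,0)] terminal -1; root [(4,2)] d6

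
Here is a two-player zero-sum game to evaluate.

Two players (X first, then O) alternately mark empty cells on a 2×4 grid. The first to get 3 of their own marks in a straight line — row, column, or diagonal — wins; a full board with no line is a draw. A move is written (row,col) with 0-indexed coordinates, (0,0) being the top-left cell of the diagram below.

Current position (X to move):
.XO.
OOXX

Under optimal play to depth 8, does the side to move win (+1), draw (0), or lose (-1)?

value(.XO./OOXX, X) = 0

ply 1, X at .XO./OOXX | (0,0)=+0→XXO./OOXX*; (0,3)=+0→.XOX/OOXX
ply 2, O at XXO./OOXX | (0,3)=+0→XXOO/OOXX*
ply 3: XXOO/OOXX is terminal +0 (X); from .XO./OOXX depth 8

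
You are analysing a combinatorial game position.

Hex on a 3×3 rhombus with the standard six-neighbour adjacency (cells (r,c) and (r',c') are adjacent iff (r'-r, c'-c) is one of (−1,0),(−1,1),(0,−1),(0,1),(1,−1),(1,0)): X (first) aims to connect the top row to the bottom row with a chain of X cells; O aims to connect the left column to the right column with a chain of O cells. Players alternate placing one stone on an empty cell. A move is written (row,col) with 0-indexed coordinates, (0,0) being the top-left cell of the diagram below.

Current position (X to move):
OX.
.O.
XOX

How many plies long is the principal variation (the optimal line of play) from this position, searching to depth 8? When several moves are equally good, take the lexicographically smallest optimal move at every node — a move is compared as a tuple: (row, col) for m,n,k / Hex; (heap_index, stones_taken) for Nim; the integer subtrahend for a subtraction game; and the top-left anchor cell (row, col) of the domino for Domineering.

PV length from [OX./.O./XOX]: 3 plies

p1 X@[OX./.O./XOX]: (0,2)[OXX/.O./XOX]+1* (1,0)[OX./XO./XOX]+1 (1,2)[OX./.OX/XOX]+1
p2 O@[OXX/.O./XOX]: (1,0)[OXX/OO./XOX]-1* (1,2)[OXX/.OO/XOX]-1
p3 X@[OXX/OO./XOX]: (1,2)[OXX/OOX/XOX]+1*
p4 O@[OXX/OOX/XOX] terminal -1; root [OX./.O./XOX] d8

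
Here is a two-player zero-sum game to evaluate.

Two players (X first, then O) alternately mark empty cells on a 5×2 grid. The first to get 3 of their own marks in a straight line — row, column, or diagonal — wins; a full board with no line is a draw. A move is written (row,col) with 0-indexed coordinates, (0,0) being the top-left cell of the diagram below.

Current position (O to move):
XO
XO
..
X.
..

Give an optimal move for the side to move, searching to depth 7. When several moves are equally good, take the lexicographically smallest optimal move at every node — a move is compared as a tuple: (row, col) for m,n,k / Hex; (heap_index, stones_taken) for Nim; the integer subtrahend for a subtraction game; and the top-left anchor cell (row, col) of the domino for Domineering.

[XO/XO/../X./..] O move#1: (2,0):+0/XO/XO/O./X./.., (2,1):+1/XO/XO/.O/X./..*, (3,1):-1/XO/XO/../XO/.., (4,0):-1/XO/XO/../X./O., (4,1):-1/XO/XO/../X./.O
[XO/XO/.O/X./..] end (terminal -1, X#2); searched XO/XO/../X./.. to 7

O's best at [XO/XO/../X./..]: (2,1)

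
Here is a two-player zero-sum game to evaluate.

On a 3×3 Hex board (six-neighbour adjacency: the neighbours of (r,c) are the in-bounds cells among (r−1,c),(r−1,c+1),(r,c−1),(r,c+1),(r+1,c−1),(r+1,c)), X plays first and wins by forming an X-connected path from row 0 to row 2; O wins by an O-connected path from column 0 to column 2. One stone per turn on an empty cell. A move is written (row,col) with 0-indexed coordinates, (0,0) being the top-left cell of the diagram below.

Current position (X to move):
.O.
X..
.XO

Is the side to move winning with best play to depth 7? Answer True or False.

p1 X@[.O./X../.XO]: (0,0)[XO./X../.XO]+1* (0,2)[.OX/X../.XO]+1 (1,1)[.O./XX./.XO]+1 (1,2)[.O./X.X/.XO]+1 (2,0)[.O./X../XXO]+1
p2 O@[XO./X../.XO]: (0,2)[XOO/X../.XO]-1* (1,1)[XO./XO./.XO]-1 (1,2)[XO./X.O/.XO]-1 (2,0)[XO./X../OXO]-1
p3 X@[XOO/X../.XO]: (1,1)[XOO/XX./.XO]+1* (1,2)[XOO/X.X/.XO]+1 (2,0)[XOO/X../XXO]+1
p4 O@[XOO/XX./.XO] terminal -1; root [.O./X../.XO] d7

X winning at [.O./X../.XO]: True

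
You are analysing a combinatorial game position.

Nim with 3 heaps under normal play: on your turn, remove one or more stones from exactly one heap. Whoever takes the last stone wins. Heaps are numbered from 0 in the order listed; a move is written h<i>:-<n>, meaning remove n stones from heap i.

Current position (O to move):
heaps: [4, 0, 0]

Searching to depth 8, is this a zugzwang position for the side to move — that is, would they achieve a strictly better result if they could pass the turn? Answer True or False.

p1 O@[(4,0,0)]: h0:-1[(3,0,0)]-1 h0:-2[(2,0,0)]-1 h0:-3[(1,0,0)]-1 h0:-4[(0,0,0)]+1*
p2 X@[(0,0,0)] terminal -1; root [(4,0,0)] d8
suppose O passes — search the same position with X to move:
pass> p1 X@[(4,0,0)]: h0:-1[(3,0,0)]-1 h0:-2[(2,0,0)]-1 h0:-3[(1,0,0)]-1 h0:-4[(0,0,0)]+1*
pass> p2 O@[(0,0,0)] terminal -1; root [(4,0,0)] d8
for O: play +1, pass -1

zugzwang((4,0,0), O) = False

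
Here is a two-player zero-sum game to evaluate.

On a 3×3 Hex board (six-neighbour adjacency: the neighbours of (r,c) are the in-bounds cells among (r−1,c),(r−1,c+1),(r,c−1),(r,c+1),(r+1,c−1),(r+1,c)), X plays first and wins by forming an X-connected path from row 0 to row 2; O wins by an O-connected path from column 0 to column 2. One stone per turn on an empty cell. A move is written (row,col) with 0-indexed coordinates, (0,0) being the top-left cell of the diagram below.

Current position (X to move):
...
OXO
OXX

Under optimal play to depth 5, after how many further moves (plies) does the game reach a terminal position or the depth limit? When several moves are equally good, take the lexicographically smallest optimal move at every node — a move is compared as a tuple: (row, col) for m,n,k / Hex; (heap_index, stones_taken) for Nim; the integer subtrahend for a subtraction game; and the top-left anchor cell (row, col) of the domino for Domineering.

[.../OXO/OXX] X move#1: (0,0):+1/X../OXO/OXX*, (0,1):+1/.X./OXO/OXX, (0,2):+1/..X/OXO/OXX
[X../OXO/OXX] O move#2: (0,1):-1/XO./OXO/OXX*, (0,2):-1/X.O/OXO/OXX
[XO./OXO/OXX] X move#3: (0,2):+1/XOX/OXO/OXX*
[XOX/OXO/OXX] end (terminal -1, O#4); searched .../OXO/OXX to 5

PV length from [.../OXO/OXX]: 3 plies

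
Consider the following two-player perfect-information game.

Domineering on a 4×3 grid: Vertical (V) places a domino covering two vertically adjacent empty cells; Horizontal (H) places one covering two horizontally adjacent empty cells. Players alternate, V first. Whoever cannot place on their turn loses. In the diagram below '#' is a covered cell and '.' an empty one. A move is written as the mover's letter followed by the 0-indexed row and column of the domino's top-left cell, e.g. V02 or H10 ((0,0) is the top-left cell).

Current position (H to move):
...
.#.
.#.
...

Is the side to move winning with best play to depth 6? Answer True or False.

p1 H@[.../.#./.#./...]: H00[##./.#./.#./...]-1* H01[.##/.#./.#./...]-1 H30[.../.#./.#./##.]-1 H31[.../.#./.#./.##]-1
p2 V@[##./.#./.#./...]: V02[###/.##/.#./...]+1* V10[##./##./##./...]+1 V12[##./.##/.##/...]+1 V20[##./.#./##./#..]+1 V22[##./.#./.##/..#]+1
p3 H@[###/.##/.#./...]: H30[###/.##/.#./##.]-1* H31[###/.##/.#./.##]-1
p4 V@[###/.##/.#./##.]: V10[###/###/##./##.]+1* V22[###/.##/.##/###]+1
p5 H@[###/###/##./##.] terminal -1; root [.../.#./.#./...] d6

H winning at [.../.#./.#./...]: False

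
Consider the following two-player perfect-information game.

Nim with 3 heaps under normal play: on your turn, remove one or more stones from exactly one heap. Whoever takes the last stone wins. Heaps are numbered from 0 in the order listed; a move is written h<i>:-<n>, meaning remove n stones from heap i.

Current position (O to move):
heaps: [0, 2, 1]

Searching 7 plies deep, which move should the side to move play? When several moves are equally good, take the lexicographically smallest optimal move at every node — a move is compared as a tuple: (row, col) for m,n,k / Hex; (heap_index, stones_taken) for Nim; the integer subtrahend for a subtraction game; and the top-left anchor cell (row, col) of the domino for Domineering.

p1 O@[(0,2,1)]: h1:-1[(0,1,1)]+1* h1:-2[(0,0,1)]-1 h2:-1[(0,2,0)]-1
p2 X@[(0,1,1)]: h1:-1[(0,0,1)]-1* h2:-1[(0,1,0)]-1
p3 O@[(0,0,1)]: h2:-1[(0,0,0)]+1*
p4 X@[(0,0,0)] terminal -1; root [(0,2,1)] d7

O's best at [(0,2,1)]: h1:-1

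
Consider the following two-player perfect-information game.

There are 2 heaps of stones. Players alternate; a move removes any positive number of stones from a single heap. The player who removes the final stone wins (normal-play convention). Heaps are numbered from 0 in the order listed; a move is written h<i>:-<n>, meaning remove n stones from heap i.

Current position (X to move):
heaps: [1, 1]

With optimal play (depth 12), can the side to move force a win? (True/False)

X winning at [(1,1)]: False

[(1,1)] X move#1: h0:-1:-1/(0,1)*, h1:-1:-1/(1,0)
[(0,1)] O move#2: h1:-1:+1/(0,0)*
[(0,0)] end (terminal -1, X#3); searched (1,1) to 12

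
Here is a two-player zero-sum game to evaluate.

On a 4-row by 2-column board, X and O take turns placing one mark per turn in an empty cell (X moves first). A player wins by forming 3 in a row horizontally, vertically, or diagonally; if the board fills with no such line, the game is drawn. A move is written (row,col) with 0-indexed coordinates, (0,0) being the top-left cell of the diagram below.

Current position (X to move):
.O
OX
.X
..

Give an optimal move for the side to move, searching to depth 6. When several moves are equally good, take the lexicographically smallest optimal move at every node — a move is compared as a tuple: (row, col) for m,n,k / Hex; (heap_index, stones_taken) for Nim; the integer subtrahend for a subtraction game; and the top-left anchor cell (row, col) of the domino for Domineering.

ply 1, X at .O/OX/.X/.. | (0,0)=+0→XO/OX/.X/..; (2,0)=+0→.O/OX/XX/..; (3,0)=+0→.O/OX/.X/X.; (3,1)=+1→.O/OX/.X/.X*
ply 2: .O/OX/.X/.X is terminal -1 (O); from .O/OX/.X/.. depth 6

X's best at [.O/OX/.X/..]: (3,1)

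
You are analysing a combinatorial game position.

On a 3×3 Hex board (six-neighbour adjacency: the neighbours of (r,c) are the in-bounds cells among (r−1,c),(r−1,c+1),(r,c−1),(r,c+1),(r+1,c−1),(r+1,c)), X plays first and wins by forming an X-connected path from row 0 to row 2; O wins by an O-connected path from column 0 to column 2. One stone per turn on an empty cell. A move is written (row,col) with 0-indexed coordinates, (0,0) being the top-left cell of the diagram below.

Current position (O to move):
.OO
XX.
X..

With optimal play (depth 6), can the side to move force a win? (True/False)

ply 1, O at .OO/XX./X.. | (0,0)=+1→OOO/XX./X..*; (1,2)=-1→.OO/XXO/X..; (2,1)=-1→.OO/XX./XO.; (2,2)=-1→.OO/XX./X.O
ply 2: OOO/XX./X.. is terminal -1 (X); from .OO/XX./X.. depth 6

O winning at [.OO/XX./X..]: True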